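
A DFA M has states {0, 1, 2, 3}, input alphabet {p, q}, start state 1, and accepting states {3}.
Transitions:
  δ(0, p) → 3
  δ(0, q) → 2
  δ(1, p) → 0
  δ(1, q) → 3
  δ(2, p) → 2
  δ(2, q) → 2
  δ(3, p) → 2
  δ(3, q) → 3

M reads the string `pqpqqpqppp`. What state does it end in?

2

1 --p--> 0
0 --q--> 2
2 --p--> 2
2 --q--> 2
2 --q--> 2
2 --p--> 2
2 --q--> 2
2 --p--> 2
2 --p--> 2
2 --p--> 2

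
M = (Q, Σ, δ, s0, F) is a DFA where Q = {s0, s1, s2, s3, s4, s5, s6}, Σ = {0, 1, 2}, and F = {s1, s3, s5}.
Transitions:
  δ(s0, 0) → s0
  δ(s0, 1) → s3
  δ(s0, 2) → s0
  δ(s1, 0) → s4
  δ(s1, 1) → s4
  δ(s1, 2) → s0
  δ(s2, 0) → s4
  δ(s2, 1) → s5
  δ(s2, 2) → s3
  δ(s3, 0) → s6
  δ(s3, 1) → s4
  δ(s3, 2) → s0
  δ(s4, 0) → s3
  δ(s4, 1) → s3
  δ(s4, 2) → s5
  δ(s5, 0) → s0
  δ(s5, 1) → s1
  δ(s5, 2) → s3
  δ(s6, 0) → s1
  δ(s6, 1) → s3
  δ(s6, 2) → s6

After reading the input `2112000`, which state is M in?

s0 --2--> s0
s0 --1--> s3
s3 --1--> s4
s4 --2--> s5
s5 --0--> s0
s0 --0--> s0
s0 --0--> s0

s0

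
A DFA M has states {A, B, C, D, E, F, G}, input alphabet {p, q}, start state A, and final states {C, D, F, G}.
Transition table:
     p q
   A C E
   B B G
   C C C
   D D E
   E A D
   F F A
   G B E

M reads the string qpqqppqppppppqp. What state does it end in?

C

A --q--> E
E --p--> A
A --q--> E
E --q--> D
D --p--> D
D --p--> D
D --q--> E
E --p--> A
A --p--> C
C --p--> C
C --p--> C
C --p--> C
C --p--> C
C --q--> C
C --p--> C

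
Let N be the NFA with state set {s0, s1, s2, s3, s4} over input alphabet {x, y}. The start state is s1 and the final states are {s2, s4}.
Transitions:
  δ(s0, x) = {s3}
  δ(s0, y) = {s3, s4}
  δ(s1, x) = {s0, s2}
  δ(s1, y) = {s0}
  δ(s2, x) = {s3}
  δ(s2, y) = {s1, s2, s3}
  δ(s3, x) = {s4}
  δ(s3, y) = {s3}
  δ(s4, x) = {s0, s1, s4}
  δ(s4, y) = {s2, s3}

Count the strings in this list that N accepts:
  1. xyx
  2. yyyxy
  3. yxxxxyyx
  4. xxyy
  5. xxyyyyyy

3

xyx: accepted
yyyxy: accepted
yxxxxyyx: accepted
xxyy: rejected
xxyyyyyy: rejected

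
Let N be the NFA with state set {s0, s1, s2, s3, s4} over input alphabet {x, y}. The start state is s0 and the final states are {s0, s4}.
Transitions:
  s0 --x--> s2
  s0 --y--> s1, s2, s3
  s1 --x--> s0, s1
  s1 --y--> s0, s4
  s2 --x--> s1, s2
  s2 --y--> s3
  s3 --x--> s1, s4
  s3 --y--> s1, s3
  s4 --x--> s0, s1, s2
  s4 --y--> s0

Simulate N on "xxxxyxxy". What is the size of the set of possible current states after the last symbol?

Start: {s0}
read x: {s2}
read x: {s1, s2}
read x: {s0, s1, s2}
read x: {s0, s1, s2}
read y: {s0, s1, s2, s3, s4}
read x: {s0, s1, s2, s4}
read x: {s0, s1, s2}
read y: {s0, s1, s2, s3, s4}
Final reachable set {s0, s1, s2, s3, s4} has 5 states.

5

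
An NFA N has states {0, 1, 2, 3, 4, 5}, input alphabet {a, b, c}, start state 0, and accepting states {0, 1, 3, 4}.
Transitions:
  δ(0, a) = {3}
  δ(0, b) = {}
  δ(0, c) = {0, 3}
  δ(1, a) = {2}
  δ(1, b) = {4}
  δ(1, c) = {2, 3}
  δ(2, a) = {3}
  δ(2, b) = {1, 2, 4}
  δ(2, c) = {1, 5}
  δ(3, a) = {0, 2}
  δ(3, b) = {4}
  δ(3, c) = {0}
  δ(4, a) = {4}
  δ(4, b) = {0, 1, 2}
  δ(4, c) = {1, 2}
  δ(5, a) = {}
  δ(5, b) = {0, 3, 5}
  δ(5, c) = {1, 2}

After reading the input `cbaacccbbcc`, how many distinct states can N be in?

Start: {0}
read c: {0, 3}
read b: {4}
read a: {4}
read a: {4}
read c: {1, 2}
read c: {1, 2, 3, 5}
read c: {0, 1, 2, 3, 5}
read b: {0, 1, 2, 3, 4, 5}
read b: {0, 1, 2, 3, 4, 5}
read c: {0, 1, 2, 3, 5}
read c: {0, 1, 2, 3, 5}
Final reachable set {0, 1, 2, 3, 5} has 5 states.

5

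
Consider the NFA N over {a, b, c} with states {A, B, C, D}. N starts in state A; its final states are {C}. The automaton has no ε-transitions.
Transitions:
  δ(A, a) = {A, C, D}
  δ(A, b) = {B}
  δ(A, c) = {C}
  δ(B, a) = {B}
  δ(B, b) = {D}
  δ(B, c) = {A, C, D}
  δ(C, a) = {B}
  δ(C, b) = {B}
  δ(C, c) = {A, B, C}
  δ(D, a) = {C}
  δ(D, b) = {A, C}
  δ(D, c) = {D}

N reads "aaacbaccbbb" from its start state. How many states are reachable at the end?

4

Start: {A}
read a: {A, C, D}
read a: {A, B, C, D}
read a: {A, B, C, D}
read c: {A, B, C, D}
read b: {A, B, C, D}
read a: {A, B, C, D}
read c: {A, B, C, D}
read c: {A, B, C, D}
read b: {A, B, C, D}
read b: {A, B, C, D}
read b: {A, B, C, D}
Final reachable set {A, B, C, D} has 4 states.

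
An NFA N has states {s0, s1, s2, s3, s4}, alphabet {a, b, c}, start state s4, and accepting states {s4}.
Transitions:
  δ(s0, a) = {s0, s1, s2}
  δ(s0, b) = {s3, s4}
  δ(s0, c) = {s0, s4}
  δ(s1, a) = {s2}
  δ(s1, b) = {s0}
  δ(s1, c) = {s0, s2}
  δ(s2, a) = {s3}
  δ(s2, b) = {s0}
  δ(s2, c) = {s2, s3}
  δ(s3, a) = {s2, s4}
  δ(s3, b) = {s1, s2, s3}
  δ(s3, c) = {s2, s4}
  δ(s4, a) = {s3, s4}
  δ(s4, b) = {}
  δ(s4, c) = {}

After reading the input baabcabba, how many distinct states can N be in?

Start: {s4}
read b: {}
The reachable set is empty and stays empty for the remaining 8 symbols.
Final reachable set {} has 0 states.

0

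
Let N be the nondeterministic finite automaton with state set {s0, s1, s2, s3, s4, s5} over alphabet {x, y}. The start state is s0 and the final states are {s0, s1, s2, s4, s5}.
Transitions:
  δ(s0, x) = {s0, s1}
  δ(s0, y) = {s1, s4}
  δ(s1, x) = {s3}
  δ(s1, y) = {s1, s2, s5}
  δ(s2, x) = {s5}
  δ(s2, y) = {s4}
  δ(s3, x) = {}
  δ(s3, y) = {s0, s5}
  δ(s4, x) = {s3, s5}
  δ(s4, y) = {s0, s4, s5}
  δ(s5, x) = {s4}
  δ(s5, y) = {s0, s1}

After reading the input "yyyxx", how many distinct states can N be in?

5

Start: {s0}
read y: {s1, s4}
read y: {s0, s1, s2, s4, s5}
read y: {s0, s1, s2, s4, s5}
read x: {s0, s1, s3, s4, s5}
read x: {s0, s1, s3, s4, s5}
Final reachable set {s0, s1, s3, s4, s5} has 5 states.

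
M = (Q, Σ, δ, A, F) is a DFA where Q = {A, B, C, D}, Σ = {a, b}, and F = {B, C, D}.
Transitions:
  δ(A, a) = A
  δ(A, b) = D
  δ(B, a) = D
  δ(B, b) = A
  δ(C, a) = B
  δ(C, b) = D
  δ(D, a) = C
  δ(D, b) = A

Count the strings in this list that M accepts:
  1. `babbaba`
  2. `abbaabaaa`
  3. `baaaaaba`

`babbaba`: accepted
`abbaabaaa`: accepted
`baaaaaba`: rejected

2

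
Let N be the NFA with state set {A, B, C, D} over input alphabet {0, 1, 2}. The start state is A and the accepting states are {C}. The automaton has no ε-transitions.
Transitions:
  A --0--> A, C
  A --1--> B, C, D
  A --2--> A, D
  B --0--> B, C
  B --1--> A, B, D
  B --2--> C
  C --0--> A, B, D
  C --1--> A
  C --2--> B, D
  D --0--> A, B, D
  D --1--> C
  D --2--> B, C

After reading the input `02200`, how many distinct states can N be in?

4

Start: {A}
read 0: {A, C}
read 2: {A, B, D}
read 2: {A, B, C, D}
read 0: {A, B, C, D}
read 0: {A, B, C, D}
Final reachable set {A, B, C, D} has 4 states.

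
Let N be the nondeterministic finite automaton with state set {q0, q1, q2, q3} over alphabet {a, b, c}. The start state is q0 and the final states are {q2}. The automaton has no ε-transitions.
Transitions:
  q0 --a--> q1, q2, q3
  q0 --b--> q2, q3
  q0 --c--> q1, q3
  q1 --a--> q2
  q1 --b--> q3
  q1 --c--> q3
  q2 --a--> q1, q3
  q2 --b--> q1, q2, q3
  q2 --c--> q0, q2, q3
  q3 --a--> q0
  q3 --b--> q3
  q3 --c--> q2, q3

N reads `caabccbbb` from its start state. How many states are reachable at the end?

3

Start: {q0}
read c: {q1, q3}
read a: {q0, q2}
read a: {q1, q2, q3}
read b: {q1, q2, q3}
read c: {q0, q2, q3}
read c: {q0, q1, q2, q3}
read b: {q1, q2, q3}
read b: {q1, q2, q3}
read b: {q1, q2, q3}
Final reachable set {q1, q2, q3} has 3 states.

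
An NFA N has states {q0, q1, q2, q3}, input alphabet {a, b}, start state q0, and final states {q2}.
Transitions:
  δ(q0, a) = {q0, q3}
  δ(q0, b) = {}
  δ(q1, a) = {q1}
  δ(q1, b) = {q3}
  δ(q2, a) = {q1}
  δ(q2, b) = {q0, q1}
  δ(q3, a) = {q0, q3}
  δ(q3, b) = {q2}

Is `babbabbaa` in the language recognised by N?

rejected

Start: {q0}
read b: {}
The reachable set is empty and stays empty for the remaining 8 symbols.
Reachable ∩ accepting = {} — empty.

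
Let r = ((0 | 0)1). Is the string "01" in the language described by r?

Split as 0·1: (0|0) matches 0 and 1 matches 1.

yes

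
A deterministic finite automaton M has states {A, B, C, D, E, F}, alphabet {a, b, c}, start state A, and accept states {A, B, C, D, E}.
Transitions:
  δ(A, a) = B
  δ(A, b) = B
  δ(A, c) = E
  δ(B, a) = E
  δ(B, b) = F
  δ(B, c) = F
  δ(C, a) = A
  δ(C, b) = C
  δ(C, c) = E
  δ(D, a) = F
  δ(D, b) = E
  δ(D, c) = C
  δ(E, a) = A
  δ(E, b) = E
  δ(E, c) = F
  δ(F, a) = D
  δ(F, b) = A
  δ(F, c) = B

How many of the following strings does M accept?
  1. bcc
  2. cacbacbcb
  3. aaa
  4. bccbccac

bcc: accepted
cacbacbcb: accepted
aaa: accepted
bccbccac: accepted

4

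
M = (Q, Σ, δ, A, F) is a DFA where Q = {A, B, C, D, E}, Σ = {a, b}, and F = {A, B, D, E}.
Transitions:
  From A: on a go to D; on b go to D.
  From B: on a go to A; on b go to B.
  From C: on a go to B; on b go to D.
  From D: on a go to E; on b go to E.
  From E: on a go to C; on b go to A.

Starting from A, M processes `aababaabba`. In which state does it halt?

A --a--> D
D --a--> E
E --b--> A
A --a--> D
D --b--> E
E --a--> C
C --a--> B
B --b--> B
B --b--> B
B --a--> A

A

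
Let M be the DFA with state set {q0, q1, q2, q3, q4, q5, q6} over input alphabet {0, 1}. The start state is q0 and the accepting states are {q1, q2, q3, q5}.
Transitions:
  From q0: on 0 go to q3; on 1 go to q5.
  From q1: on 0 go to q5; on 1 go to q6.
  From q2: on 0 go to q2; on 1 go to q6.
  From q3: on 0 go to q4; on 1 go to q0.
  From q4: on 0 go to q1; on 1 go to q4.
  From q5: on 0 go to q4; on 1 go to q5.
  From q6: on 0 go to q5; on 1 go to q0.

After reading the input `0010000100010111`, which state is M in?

q5

q0 --0--> q3
q3 --0--> q4
q4 --1--> q4
q4 --0--> q1
q1 --0--> q5
q5 --0--> q4
q4 --0--> q1
q1 --1--> q6
q6 --0--> q5
q5 --0--> q4
q4 --0--> q1
q1 --1--> q6
q6 --0--> q5
q5 --1--> q5
q5 --1--> q5
q5 --1--> q5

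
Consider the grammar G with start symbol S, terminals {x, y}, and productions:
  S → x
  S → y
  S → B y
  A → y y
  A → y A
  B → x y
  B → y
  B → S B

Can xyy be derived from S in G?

S ⇒ By ⇒ xyy

yes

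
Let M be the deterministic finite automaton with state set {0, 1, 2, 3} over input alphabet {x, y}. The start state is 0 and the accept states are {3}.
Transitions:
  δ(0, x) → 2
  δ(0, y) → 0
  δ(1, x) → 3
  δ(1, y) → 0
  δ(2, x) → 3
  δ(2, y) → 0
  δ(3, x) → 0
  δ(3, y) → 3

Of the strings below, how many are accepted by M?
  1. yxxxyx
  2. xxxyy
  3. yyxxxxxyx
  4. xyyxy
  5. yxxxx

yxxxyx: rejected
xxxyy: rejected
yyxxxxxyx: rejected
xyyxy: rejected
yxxxx: rejected

0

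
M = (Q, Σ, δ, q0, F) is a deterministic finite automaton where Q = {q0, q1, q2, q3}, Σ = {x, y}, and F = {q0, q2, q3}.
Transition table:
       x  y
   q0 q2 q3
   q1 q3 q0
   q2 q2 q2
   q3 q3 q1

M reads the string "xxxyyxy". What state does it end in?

q2

q0 --x--> q2
q2 --x--> q2
q2 --x--> q2
q2 --y--> q2
q2 --y--> q2
q2 --x--> q2
q2 --y--> q2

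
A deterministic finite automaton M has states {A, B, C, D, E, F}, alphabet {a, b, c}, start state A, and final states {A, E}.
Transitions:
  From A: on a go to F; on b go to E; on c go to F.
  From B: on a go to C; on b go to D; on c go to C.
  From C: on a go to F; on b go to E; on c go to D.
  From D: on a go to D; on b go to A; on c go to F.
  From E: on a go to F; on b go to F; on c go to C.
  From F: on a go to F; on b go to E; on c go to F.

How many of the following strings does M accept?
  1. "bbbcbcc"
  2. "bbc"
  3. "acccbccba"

0

"bbbcbcc": rejected
"bbc": rejected
"acccbccba": rejected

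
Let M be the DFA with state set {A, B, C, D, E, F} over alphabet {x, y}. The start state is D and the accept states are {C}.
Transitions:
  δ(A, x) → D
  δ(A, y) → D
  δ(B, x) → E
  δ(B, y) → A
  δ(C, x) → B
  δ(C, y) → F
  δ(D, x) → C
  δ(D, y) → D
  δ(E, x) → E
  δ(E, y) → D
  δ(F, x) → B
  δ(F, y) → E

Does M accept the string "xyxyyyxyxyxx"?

accepted

D --x--> C
C --y--> F
F --x--> B
B --y--> A
A --y--> D
D --y--> D
D --x--> C
C --y--> F
F --x--> B
B --y--> A
A --x--> D
D --x--> C
End in state C, which is an accepting state.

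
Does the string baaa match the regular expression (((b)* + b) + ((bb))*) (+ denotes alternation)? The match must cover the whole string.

Neither ((b)*+b) nor ((bb))* matches baaa.

no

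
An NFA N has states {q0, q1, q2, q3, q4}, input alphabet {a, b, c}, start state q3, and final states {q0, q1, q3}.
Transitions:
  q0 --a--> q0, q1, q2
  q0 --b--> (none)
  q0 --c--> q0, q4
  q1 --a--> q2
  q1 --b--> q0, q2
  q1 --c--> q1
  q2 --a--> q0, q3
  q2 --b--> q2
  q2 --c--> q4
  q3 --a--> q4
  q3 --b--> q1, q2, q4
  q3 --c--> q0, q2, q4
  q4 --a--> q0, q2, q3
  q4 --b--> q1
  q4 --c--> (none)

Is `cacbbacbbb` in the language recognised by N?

Start: {q3}
read c: {q0, q2, q4}
read a: {q0, q1, q2, q3}
read c: {q0, q1, q2, q4}
read b: {q0, q1, q2}
read b: {q0, q2}
read a: {q0, q1, q2, q3}
read c: {q0, q1, q2, q4}
read b: {q0, q1, q2}
read b: {q0, q2}
read b: {q2}
Reachable ∩ accepting = {} — empty.

rejected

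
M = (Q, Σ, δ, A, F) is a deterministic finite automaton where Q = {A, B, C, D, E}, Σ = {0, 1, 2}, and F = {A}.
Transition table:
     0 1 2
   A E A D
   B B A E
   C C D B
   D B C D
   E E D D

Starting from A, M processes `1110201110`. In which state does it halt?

A --1--> A
A --1--> A
A --1--> A
A --0--> E
E --2--> D
D --0--> B
B --1--> A
A --1--> A
A --1--> A
A --0--> E

E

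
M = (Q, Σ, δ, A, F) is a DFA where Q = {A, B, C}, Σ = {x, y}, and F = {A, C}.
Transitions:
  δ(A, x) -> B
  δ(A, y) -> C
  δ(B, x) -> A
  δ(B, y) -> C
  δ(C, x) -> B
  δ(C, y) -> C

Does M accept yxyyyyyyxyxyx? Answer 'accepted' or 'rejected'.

A --y--> C
C --x--> B
B --y--> C
C --y--> C
C --y--> C
C --y--> C
C --y--> C
C --y--> C
C --x--> B
B --y--> C
C --x--> B
B --y--> C
C --x--> B
End in state B, which is not an accepting state.

rejected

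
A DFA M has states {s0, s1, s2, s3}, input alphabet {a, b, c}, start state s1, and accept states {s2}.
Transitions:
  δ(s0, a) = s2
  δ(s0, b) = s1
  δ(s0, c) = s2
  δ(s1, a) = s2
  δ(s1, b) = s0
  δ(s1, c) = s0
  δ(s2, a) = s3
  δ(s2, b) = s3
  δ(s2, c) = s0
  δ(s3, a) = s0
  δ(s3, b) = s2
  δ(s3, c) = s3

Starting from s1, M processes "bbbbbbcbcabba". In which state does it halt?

s3

s1 --b--> s0
s0 --b--> s1
s1 --b--> s0
s0 --b--> s1
s1 --b--> s0
s0 --b--> s1
s1 --c--> s0
s0 --b--> s1
s1 --c--> s0
s0 --a--> s2
s2 --b--> s3
s3 --b--> s2
s2 --a--> s3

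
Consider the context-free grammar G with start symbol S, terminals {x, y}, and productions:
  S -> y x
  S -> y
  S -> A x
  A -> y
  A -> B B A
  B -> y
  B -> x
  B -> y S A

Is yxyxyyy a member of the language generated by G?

no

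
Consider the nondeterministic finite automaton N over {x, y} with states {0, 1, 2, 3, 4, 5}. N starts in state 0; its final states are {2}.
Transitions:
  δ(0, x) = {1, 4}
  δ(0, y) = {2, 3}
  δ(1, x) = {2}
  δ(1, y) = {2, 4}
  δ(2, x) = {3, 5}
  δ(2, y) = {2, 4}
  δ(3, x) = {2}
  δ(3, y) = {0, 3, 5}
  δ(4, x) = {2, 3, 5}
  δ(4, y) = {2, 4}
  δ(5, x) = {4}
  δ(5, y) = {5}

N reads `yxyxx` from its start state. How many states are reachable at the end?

4

Start: {0}
read y: {2, 3}
read x: {2, 3, 5}
read y: {0, 2, 3, 4, 5}
read x: {1, 2, 3, 4, 5}
read x: {2, 3, 4, 5}
Final reachable set {2, 3, 4, 5} has 4 states.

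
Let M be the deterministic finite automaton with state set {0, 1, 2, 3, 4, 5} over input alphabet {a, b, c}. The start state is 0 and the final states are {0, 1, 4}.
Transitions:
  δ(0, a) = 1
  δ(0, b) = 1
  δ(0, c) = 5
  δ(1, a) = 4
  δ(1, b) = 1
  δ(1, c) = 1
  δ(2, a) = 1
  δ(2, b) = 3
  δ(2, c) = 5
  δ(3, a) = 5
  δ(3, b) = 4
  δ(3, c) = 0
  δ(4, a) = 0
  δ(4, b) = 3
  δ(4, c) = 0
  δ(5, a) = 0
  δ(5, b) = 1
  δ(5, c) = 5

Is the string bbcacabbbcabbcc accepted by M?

rejected

0 --b--> 1
1 --b--> 1
1 --c--> 1
1 --a--> 4
4 --c--> 0
0 --a--> 1
1 --b--> 1
1 --b--> 1
1 --b--> 1
1 --c--> 1
1 --a--> 4
4 --b--> 3
3 --b--> 4
4 --c--> 0
0 --c--> 5
End in state 5, which is not an accepting state.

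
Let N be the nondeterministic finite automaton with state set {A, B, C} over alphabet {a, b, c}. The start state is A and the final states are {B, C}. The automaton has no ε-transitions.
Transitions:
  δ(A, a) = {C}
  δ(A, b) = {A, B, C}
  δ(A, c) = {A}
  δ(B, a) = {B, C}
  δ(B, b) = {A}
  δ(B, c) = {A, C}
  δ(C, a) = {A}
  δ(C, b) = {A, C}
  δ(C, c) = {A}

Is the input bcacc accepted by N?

Start: {A}
read b: {A, B, C}
read c: {A, C}
read a: {A, C}
read c: {A}
read c: {A}
Reachable ∩ accepting = {} — empty.

rejected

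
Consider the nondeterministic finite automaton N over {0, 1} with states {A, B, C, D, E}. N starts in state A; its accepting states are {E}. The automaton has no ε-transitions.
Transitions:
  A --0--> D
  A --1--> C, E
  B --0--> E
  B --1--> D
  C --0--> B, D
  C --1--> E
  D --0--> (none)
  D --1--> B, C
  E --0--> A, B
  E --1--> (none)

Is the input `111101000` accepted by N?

Start: {A}
read 1: {C, E}
read 1: {E}
read 1: {}
The reachable set is empty and stays empty for the remaining 6 symbols.
Reachable ∩ accepting = {} — empty.

rejected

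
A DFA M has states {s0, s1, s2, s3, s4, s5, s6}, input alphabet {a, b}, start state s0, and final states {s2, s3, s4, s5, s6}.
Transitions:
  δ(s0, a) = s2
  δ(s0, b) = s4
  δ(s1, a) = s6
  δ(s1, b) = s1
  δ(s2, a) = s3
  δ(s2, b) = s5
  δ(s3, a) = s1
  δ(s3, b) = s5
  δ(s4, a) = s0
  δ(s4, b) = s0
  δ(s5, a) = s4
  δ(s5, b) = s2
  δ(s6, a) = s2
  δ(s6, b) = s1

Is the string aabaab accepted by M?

s0 --a--> s2
s2 --a--> s3
s3 --b--> s5
s5 --a--> s4
s4 --a--> s0
s0 --b--> s4
End in state s4, which is an accepting state.

accepted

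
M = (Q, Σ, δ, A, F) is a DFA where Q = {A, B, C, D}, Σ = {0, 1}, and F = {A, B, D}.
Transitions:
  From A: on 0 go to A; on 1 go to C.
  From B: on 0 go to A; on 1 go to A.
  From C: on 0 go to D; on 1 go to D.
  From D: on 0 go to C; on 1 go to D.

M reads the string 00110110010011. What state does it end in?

D

A --0--> A
A --0--> A
A --1--> C
C --1--> D
D --0--> C
C --1--> D
D --1--> D
D --0--> C
C --0--> D
D --1--> D
D --0--> C
C --0--> D
D --1--> D
D --1--> D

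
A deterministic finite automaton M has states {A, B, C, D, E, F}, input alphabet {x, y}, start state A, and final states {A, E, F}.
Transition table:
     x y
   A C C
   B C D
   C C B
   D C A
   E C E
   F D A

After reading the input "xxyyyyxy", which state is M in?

B

A --x--> C
C --x--> C
C --y--> B
B --y--> D
D --y--> A
A --y--> C
C --x--> C
C --y--> B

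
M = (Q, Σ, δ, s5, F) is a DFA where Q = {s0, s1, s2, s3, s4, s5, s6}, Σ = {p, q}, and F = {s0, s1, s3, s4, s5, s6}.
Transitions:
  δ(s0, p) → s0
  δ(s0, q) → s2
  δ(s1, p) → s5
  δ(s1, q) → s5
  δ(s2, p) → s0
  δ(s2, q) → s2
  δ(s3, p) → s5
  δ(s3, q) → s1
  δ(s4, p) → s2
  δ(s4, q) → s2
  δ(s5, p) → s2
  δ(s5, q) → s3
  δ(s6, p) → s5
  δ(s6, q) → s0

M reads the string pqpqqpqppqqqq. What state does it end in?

s5 --p--> s2
s2 --q--> s2
s2 --p--> s0
s0 --q--> s2
s2 --q--> s2
s2 --p--> s0
s0 --q--> s2
s2 --p--> s0
s0 --p--> s0
s0 --q--> s2
s2 --q--> s2
s2 --q--> s2
s2 --q--> s2

s2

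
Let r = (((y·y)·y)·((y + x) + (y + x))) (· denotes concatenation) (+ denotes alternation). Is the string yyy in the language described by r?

No split of yyy into u·v has ((y·y)·y) matching u and ((y+x)+(y+x)) matching v.

no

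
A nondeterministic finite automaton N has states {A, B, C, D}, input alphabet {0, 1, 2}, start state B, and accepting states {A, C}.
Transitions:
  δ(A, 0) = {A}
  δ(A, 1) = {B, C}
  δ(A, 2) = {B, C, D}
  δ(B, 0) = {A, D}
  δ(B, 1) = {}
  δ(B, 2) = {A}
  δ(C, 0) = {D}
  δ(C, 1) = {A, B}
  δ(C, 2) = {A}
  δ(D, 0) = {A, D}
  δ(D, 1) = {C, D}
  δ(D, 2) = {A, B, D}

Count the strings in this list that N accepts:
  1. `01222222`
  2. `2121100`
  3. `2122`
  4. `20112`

`01222222`: accepted
`2121100`: accepted
`2122`: accepted
`20112`: accepted

4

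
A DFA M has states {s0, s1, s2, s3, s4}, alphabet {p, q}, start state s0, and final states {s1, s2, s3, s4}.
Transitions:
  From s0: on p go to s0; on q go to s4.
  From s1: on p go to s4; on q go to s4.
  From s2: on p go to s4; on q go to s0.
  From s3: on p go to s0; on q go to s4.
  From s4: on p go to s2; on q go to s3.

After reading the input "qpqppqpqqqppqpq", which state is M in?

s0 --q--> s4
s4 --p--> s2
s2 --q--> s0
s0 --p--> s0
s0 --p--> s0
s0 --q--> s4
s4 --p--> s2
s2 --q--> s0
s0 --q--> s4
s4 --q--> s3
s3 --p--> s0
s0 --p--> s0
s0 --q--> s4
s4 --p--> s2
s2 --q--> s0

s0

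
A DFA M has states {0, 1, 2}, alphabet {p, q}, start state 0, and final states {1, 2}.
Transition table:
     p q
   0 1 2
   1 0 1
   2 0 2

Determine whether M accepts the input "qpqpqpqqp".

0 --q--> 2
2 --p--> 0
0 --q--> 2
2 --p--> 0
0 --q--> 2
2 --p--> 0
0 --q--> 2
2 --q--> 2
2 --p--> 0
End in state 0, which is not an accepting state.

rejected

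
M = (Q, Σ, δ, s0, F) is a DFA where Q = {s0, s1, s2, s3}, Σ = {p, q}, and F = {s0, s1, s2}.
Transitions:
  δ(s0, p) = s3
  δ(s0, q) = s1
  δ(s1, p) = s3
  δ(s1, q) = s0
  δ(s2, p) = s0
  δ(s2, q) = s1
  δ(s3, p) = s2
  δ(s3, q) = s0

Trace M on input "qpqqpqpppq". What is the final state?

s1

s0 --q--> s1
s1 --p--> s3
s3 --q--> s0
s0 --q--> s1
s1 --p--> s3
s3 --q--> s0
s0 --p--> s3
s3 --p--> s2
s2 --p--> s0
s0 --q--> s1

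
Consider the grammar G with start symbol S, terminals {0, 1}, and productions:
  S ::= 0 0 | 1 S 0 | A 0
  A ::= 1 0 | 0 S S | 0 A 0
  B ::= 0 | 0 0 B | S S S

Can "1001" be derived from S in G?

no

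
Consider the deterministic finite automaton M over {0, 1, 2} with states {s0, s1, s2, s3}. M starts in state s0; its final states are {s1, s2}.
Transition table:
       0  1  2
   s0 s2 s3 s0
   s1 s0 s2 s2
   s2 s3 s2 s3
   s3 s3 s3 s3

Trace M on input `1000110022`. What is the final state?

s3

s0 --1--> s3
s3 --0--> s3
s3 --0--> s3
s3 --0--> s3
s3 --1--> s3
s3 --1--> s3
s3 --0--> s3
s3 --0--> s3
s3 --2--> s3
s3 --2--> s3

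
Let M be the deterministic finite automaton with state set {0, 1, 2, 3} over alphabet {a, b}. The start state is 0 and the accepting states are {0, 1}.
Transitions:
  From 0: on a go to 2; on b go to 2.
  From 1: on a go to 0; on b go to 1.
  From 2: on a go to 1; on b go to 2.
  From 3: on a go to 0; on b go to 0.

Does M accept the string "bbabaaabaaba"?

0 --b--> 2
2 --b--> 2
2 --a--> 1
1 --b--> 1
1 --a--> 0
0 --a--> 2
2 --a--> 1
1 --b--> 1
1 --a--> 0
0 --a--> 2
2 --b--> 2
2 --a--> 1
End in state 1, which is an accepting state.

accepted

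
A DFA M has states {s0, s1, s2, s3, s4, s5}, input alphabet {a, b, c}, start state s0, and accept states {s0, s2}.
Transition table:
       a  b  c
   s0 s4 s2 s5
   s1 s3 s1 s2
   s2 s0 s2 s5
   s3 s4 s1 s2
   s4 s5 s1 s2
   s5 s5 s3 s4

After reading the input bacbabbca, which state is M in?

s0

s0 --b--> s2
s2 --a--> s0
s0 --c--> s5
s5 --b--> s3
s3 --a--> s4
s4 --b--> s1
s1 --b--> s1
s1 --c--> s2
s2 --a--> s0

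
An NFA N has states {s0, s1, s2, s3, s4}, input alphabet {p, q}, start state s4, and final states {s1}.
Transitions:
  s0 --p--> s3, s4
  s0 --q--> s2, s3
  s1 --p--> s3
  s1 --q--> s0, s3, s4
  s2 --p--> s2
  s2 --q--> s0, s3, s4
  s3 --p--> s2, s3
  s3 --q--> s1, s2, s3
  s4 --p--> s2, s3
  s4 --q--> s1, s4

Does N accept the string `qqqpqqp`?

rejected

Start: {s4}
read q: {s1, s4}
read q: {s0, s1, s3, s4}
read q: {s0, s1, s2, s3, s4}
read p: {s2, s3, s4}
read q: {s0, s1, s2, s3, s4}
read q: {s0, s1, s2, s3, s4}
read p: {s2, s3, s4}
Reachable ∩ accepting = {} — empty.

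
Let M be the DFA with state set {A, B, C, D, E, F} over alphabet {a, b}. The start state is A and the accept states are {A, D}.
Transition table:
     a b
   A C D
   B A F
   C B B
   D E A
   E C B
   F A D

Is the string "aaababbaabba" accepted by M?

accepted

A --a--> C
C --a--> B
B --a--> A
A --b--> D
D --a--> E
E --b--> B
B --b--> F
F --a--> A
A --a--> C
C --b--> B
B --b--> F
F --a--> A
End in state A, which is an accepting state.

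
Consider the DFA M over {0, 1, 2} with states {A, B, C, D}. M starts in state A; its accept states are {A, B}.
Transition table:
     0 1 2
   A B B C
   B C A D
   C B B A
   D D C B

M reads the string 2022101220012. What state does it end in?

D

A --2--> C
C --0--> B
B --2--> D
D --2--> B
B --1--> A
A --0--> B
B --1--> A
A --2--> C
C --2--> A
A --0--> B
B --0--> C
C --1--> B
B --2--> D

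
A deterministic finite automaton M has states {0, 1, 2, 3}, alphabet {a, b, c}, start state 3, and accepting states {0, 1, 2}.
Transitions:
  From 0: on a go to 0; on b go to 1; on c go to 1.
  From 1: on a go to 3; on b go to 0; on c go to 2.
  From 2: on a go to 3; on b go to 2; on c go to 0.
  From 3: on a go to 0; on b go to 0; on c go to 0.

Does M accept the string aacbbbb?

accepted

3 --a--> 0
0 --a--> 0
0 --c--> 1
1 --b--> 0
0 --b--> 1
1 --b--> 0
0 --b--> 1
End in state 1, which is an accepting state.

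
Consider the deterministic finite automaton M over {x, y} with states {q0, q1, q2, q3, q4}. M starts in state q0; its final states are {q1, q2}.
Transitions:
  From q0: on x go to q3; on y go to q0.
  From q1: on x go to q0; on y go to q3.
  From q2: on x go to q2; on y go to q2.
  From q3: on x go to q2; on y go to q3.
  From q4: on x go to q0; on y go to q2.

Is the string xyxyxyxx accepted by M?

q0 --x--> q3
q3 --y--> q3
q3 --x--> q2
q2 --y--> q2
q2 --x--> q2
q2 --y--> q2
q2 --x--> q2
q2 --x--> q2
End in state q2, which is an accepting state.

accepted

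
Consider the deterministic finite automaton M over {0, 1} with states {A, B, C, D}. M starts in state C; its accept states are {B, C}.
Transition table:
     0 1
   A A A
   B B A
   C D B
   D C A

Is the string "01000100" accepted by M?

C --0--> D
D --1--> A
A --0--> A
A --0--> A
A --0--> A
A --1--> A
A --0--> A
A --0--> A
End in state A, which is not an accepting state.

rejected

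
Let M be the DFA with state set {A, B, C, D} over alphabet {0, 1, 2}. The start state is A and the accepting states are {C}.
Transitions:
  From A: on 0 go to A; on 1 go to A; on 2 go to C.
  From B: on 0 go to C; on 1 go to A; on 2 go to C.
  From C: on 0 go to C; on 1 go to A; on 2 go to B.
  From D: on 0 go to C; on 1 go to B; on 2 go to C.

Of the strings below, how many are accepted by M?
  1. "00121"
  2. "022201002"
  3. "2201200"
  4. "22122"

"00121": rejected
"022201002": accepted
"2201200": accepted
"22122": rejected

2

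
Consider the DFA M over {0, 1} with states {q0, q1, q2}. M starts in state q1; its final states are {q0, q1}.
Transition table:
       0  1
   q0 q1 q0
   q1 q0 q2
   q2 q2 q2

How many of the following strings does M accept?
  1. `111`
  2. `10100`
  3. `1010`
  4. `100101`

0

`111`: rejected
`10100`: rejected
`1010`: rejected
`100101`: rejected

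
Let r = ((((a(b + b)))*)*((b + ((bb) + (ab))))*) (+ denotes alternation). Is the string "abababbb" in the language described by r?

yes

Split as ε·abababbb: (((a(b+b)))*)* matches ε and ((b+((bb)+(ab))))* matches abababbb.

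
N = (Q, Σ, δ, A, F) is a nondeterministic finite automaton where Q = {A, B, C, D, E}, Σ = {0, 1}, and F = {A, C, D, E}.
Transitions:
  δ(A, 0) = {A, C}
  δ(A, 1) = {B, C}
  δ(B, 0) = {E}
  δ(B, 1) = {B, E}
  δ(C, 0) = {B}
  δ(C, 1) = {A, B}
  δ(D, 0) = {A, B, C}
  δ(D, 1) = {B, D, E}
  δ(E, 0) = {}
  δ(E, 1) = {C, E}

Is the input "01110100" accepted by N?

Start: {A}
read 0: {A, C}
read 1: {A, B, C}
read 1: {A, B, C, E}
read 1: {A, B, C, E}
read 0: {A, B, C, E}
read 1: {A, B, C, E}
read 0: {A, B, C, E}
read 0: {A, B, C, E}
Reachable ∩ accepting = {A, C, E} — nonempty.

accepted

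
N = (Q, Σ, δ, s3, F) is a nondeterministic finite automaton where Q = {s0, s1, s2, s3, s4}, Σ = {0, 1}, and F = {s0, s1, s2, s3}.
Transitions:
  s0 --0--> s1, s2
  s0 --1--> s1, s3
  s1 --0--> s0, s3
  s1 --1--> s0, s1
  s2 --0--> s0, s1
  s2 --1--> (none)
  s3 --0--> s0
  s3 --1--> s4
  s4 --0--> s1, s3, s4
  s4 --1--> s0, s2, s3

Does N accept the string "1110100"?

Start: {s3}
read 1: {s4}
read 1: {s0, s2, s3}
read 1: {s1, s3, s4}
read 0: {s0, s1, s3, s4}
read 1: {s0, s1, s2, s3, s4}
read 0: {s0, s1, s2, s3, s4}
read 0: {s0, s1, s2, s3, s4}
Reachable ∩ accepting = {s0, s1, s2, s3} — nonempty.

accepted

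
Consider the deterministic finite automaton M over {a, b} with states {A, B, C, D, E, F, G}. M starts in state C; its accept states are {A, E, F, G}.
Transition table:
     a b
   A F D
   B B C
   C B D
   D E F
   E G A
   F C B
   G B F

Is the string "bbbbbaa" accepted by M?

C --b--> D
D --b--> F
F --b--> B
B --b--> C
C --b--> D
D --a--> E
E --a--> G
End in state G, which is an accepting state.

accepted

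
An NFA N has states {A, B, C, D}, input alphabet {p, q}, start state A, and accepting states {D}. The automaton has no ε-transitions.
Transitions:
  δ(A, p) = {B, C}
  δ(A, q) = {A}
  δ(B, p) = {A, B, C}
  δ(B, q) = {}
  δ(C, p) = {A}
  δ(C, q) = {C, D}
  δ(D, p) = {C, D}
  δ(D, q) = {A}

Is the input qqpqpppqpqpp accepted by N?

accepted

Start: {A}
read q: {A}
read q: {A}
read p: {B, C}
read q: {C, D}
read p: {A, C, D}
read p: {A, B, C, D}
read p: {A, B, C, D}
read q: {A, C, D}
read p: {A, B, C, D}
read q: {A, C, D}
read p: {A, B, C, D}
read p: {A, B, C, D}
Reachable ∩ accepting = {D} — nonempty.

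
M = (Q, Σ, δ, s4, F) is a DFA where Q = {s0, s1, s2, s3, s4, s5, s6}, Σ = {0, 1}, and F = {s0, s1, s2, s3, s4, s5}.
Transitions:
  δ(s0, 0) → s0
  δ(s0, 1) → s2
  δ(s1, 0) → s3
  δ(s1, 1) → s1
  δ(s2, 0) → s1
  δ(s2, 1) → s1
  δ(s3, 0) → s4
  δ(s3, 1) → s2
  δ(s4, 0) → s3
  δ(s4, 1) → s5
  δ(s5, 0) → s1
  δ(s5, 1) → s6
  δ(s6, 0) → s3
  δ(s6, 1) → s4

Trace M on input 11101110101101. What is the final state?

s4 --1--> s5
s5 --1--> s6
s6 --1--> s4
s4 --0--> s3
s3 --1--> s2
s2 --1--> s1
s1 --1--> s1
s1 --0--> s3
s3 --1--> s2
s2 --0--> s1
s1 --1--> s1
s1 --1--> s1
s1 --0--> s3
s3 --1--> s2

s2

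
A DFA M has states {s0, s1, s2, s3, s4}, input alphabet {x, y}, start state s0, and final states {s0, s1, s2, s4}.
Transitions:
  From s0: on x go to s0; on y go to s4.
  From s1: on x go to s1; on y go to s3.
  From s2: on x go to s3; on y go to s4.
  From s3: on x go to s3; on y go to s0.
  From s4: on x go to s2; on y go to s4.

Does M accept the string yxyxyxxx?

s0 --y--> s4
s4 --x--> s2
s2 --y--> s4
s4 --x--> s2
s2 --y--> s4
s4 --x--> s2
s2 --x--> s3
s3 --x--> s3
End in state s3, which is not an accepting state.

rejected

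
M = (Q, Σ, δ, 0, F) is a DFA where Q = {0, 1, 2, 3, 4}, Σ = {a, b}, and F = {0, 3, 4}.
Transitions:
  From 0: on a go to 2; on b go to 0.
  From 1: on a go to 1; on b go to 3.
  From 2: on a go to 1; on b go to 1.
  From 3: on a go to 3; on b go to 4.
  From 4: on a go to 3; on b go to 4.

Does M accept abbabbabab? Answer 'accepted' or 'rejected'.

accepted

0 --a--> 2
2 --b--> 1
1 --b--> 3
3 --a--> 3
3 --b--> 4
4 --b--> 4
4 --a--> 3
3 --b--> 4
4 --a--> 3
3 --b--> 4
End in state 4, which is an accepting state.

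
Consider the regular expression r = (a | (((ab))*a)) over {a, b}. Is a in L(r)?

yes

The left alternative a matches a.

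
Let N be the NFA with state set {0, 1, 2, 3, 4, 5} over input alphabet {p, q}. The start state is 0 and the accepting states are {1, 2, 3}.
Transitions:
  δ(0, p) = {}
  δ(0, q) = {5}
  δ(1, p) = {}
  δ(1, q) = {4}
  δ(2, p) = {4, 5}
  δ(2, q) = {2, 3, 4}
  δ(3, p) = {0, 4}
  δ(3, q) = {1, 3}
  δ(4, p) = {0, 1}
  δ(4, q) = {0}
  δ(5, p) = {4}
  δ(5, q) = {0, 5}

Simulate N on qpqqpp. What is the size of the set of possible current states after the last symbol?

2

Start: {0}
read q: {5}
read p: {4}
read q: {0}
read q: {5}
read p: {4}
read p: {0, 1}
Final reachable set {0, 1} has 2 states.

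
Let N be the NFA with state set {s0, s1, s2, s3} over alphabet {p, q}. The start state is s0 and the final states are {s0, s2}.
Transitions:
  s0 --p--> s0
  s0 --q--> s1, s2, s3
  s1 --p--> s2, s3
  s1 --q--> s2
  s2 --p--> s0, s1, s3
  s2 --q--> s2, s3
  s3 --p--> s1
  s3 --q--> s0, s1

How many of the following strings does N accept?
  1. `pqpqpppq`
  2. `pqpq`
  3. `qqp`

3

`pqpqpppq`: accepted
`pqpq`: accepted
`qqp`: accepted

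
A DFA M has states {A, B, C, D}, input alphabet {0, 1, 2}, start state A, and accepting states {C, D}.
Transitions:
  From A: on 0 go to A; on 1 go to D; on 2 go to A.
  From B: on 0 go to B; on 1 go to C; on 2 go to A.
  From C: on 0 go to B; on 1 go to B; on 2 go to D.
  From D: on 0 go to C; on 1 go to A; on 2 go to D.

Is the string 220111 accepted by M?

A --2--> A
A --2--> A
A --0--> A
A --1--> D
D --1--> A
A --1--> D
End in state D, which is an accepting state.

accepted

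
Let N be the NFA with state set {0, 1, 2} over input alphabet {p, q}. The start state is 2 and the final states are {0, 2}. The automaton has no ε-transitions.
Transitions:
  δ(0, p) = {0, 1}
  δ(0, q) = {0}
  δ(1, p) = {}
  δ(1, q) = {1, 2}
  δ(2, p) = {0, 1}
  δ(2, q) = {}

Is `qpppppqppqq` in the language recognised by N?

Start: {2}
read q: {}
The reachable set is empty and stays empty for the remaining 10 symbols.
Reachable ∩ accepting = {} — empty.

rejected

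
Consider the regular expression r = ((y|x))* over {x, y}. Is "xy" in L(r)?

yes

Split into 2 pieces x · y; each matches (y|x).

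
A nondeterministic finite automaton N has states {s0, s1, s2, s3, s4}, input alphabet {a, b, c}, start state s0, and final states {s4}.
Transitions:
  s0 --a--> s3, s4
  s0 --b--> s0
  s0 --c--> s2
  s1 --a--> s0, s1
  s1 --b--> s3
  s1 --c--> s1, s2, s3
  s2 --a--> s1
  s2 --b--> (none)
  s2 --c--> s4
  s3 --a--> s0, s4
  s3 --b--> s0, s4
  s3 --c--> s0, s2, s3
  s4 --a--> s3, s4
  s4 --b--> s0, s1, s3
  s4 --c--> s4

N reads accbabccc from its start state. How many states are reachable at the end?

5

Start: {s0}
read a: {s3, s4}
read c: {s0, s2, s3, s4}
read c: {s0, s2, s3, s4}
read b: {s0, s1, s3, s4}
read a: {s0, s1, s3, s4}
read b: {s0, s1, s3, s4}
read c: {s0, s1, s2, s3, s4}
read c: {s0, s1, s2, s3, s4}
read c: {s0, s1, s2, s3, s4}
Final reachable set {s0, s1, s2, s3, s4} has 5 states.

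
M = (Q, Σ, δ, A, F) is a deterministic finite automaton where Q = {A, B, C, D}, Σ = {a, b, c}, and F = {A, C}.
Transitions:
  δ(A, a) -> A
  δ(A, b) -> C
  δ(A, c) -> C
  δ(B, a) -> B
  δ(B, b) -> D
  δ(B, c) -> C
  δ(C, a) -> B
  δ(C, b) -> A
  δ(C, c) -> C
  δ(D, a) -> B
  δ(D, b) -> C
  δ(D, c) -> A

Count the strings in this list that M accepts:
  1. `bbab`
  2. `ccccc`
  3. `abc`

`bbab`: accepted
`ccccc`: accepted
`abc`: accepted

3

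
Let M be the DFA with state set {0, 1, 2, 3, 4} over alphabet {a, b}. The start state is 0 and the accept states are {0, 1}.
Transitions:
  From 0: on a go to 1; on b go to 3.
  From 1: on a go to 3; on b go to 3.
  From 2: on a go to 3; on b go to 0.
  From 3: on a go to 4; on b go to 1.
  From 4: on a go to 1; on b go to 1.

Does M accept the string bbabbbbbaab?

0 --b--> 3
3 --b--> 1
1 --a--> 3
3 --b--> 1
1 --b--> 3
3 --b--> 1
1 --b--> 3
3 --b--> 1
1 --a--> 3
3 --a--> 4
4 --b--> 1
End in state 1, which is an accepting state.

accepted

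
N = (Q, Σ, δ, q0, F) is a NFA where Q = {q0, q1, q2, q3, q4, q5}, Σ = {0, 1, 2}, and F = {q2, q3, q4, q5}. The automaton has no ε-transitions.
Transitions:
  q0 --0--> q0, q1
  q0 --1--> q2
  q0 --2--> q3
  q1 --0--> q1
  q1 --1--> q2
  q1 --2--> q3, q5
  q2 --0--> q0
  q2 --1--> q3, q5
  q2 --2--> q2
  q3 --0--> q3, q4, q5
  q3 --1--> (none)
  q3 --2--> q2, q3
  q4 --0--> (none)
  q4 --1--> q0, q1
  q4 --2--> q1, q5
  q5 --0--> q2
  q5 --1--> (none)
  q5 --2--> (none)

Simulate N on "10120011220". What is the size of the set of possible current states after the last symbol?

Start: {q0}
read 1: {q2}
read 0: {q0}
read 1: {q2}
read 2: {q2}
read 0: {q0}
read 0: {q0, q1}
read 1: {q2}
read 1: {q3, q5}
read 2: {q2, q3}
read 2: {q2, q3}
read 0: {q0, q3, q4, q5}
Final reachable set {q0, q3, q4, q5} has 4 states.

4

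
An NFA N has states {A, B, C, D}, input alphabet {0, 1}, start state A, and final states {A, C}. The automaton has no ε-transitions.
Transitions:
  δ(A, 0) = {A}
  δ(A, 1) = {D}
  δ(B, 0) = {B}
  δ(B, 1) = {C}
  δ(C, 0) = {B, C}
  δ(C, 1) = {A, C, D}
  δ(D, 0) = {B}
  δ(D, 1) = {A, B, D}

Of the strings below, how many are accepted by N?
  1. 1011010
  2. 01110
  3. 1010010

3

1011010: accepted
01110: accepted
1010010: accepted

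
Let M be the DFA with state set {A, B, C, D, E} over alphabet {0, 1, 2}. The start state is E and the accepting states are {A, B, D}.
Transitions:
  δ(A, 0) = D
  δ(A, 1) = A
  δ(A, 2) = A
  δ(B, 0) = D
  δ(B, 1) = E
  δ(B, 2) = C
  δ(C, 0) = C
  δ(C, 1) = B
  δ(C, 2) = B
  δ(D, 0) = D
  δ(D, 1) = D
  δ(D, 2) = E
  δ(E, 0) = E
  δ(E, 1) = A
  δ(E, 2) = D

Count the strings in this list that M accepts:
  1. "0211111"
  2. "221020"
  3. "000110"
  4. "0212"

"0211111": accepted
"221020": rejected
"000110": accepted
"0212": rejected

2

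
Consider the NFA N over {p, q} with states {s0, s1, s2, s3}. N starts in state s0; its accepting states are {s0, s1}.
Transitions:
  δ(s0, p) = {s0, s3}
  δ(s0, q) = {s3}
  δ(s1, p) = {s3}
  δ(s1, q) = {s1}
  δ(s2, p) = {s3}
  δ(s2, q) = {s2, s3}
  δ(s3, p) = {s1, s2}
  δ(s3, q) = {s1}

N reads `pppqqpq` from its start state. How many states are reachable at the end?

Start: {s0}
read p: {s0, s3}
read p: {s0, s1, s2, s3}
read p: {s0, s1, s2, s3}
read q: {s1, s2, s3}
read q: {s1, s2, s3}
read p: {s1, s2, s3}
read q: {s1, s2, s3}
Final reachable set {s1, s2, s3} has 3 states.

3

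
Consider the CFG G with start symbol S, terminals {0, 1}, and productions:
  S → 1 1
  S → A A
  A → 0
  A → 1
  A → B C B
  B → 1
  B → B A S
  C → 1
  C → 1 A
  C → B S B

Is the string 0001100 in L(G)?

no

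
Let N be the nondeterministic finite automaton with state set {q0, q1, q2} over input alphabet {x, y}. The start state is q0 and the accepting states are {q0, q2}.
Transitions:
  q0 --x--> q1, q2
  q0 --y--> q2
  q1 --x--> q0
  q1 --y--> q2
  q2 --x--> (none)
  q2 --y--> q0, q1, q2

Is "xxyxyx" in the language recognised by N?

Start: {q0}
read x: {q1, q2}
read x: {q0}
read y: {q2}
read x: {}
The reachable set is empty and stays empty for the remaining 2 symbols.
Reachable ∩ accepting = {} — empty.

rejected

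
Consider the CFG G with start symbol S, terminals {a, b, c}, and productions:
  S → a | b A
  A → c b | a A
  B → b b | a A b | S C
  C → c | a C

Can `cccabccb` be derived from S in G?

no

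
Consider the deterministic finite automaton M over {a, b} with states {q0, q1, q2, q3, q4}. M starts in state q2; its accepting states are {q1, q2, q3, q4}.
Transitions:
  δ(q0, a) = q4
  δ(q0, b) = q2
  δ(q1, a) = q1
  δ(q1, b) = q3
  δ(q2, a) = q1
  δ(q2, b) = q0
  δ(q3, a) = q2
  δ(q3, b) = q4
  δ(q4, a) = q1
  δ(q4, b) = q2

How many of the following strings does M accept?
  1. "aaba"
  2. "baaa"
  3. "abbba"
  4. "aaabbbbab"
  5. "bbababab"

"aaba": accepted
"baaa": accepted
"abbba": accepted
"aaabbbbab": accepted
"bbababab": accepted

5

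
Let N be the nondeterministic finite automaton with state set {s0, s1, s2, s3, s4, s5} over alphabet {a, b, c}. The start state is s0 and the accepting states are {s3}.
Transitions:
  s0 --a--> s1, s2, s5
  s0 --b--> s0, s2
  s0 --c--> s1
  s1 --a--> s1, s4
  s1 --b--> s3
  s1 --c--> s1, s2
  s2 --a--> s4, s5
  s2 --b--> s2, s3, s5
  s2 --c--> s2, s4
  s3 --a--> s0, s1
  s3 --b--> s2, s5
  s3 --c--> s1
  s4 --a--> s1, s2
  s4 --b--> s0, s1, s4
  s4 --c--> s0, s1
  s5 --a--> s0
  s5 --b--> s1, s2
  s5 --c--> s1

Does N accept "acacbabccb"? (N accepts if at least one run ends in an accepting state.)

accepted

Start: {s0}
read a: {s1, s2, s5}
read c: {s1, s2, s4}
read a: {s1, s2, s4, s5}
read c: {s0, s1, s2, s4}
read b: {s0, s1, s2, s3, s4, s5}
read a: {s0, s1, s2, s4, s5}
read b: {s0, s1, s2, s3, s4, s5}
read c: {s0, s1, s2, s4}
read c: {s0, s1, s2, s4}
read b: {s0, s1, s2, s3, s4, s5}
Reachable ∩ accepting = {s3} — nonempty.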